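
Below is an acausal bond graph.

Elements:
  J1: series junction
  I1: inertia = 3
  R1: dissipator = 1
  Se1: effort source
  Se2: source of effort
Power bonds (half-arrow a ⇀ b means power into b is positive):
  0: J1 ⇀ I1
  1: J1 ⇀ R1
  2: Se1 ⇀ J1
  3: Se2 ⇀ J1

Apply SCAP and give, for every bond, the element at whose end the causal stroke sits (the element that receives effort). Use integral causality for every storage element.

b0 →I1
b1 →J1
b2 →J1
b3 →J1

β2 →J1  (Se1 fixes effort; stroke away)
β3 →J1  (Se2 (Se) sets effort on bond)
β0 →I1  (I1: I, integral causality)
β1 →J1  (J1 flow already set via bond 0)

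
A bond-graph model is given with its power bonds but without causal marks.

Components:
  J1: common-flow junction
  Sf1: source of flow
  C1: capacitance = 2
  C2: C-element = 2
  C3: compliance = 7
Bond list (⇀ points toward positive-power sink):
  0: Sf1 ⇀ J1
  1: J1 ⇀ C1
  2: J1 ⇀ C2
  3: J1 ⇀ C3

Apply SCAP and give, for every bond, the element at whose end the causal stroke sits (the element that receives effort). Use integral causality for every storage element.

b0 |Sf1  (Sf1 (Sf) sets flow on bond)
b1 |J1  (J1 flow already set via bond 0)
b2 |J1  (1-jn J1 has f-setter on 0)
b3 |J1  (common-f at J1 fixed by 0)

#0 stroke→Sf1
#1 stroke→J1
#2 stroke→J1
#3 stroke→J1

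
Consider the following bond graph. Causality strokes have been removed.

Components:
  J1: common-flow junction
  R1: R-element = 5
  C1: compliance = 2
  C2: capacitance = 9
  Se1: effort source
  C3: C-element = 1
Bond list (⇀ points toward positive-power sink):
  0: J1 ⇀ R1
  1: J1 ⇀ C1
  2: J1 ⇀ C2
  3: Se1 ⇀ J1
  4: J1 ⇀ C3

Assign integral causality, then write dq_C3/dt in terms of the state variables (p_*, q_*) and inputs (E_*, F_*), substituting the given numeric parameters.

#3 stroke at J1  (Se1 fixes effort; stroke away)
#1 stroke at J1  (prefer integral on C1)
#2 stroke at J1  (C2 integral (e out))
#4 stroke at J1  (prefer integral on C3)
#0 stroke at R1  (only one flow-in slot at J1)

dq_C3/dt = E_Se1/5 - q_C1/10 - q_C2/45 - q_C3/5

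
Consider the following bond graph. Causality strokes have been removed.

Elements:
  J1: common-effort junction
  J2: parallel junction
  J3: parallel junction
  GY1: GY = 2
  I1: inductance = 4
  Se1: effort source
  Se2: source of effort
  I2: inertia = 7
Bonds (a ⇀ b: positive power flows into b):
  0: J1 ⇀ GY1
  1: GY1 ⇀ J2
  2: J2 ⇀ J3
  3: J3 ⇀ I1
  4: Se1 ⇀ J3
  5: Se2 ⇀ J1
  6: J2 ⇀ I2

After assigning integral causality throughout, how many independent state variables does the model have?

2  (I1, I2 all integral)

b4 stroke→J3  (source Se1 imposes e)
b5 stroke→J1  (Se2: effort source, stroke at far end)
b0 stroke→GY1  (0-jn J1 has e-setter on 5)
b2 stroke→J2  (0-jn J3 has e-setter on 4)
b3 stroke→I1  (0-jn J3 has e-setter on 4)
b1 stroke→GY1  (GY GY1: same side as bond 0)
b6 stroke→I2  (J2: bond 2 brought effort, rest push out)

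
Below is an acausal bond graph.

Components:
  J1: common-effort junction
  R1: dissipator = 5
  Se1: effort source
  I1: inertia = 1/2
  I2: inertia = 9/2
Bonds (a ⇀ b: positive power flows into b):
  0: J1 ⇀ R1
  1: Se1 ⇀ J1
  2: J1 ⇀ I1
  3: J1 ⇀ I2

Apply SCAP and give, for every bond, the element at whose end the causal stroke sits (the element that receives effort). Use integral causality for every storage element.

b1 |J1  (Se1 fixes effort; stroke away)
b0 |R1  (J1: bond 1 brought effort, rest push out)
b2 |I1  (common-e at J1 fixed by 1)
b3 |I2  (0-jn J1 has e-setter on 1)

bond 0 →R1
bond 1 →J1
bond 2 →I1
bond 3 →I2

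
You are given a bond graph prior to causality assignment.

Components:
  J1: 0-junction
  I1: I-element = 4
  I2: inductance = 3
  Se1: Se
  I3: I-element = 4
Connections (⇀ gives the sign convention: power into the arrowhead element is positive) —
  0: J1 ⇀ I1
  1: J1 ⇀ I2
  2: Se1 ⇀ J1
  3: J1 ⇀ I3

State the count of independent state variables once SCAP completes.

#2 stroke at J1  (Se1 fixes effort; stroke away)
#0 stroke at I1  (0-jn J1 has e-setter on 2)
#1 stroke at I2  (common-e at J1 fixed by 2)
#3 stroke at I3  (common-e at J1 fixed by 2)

3  (I1, I2, I3 all integral)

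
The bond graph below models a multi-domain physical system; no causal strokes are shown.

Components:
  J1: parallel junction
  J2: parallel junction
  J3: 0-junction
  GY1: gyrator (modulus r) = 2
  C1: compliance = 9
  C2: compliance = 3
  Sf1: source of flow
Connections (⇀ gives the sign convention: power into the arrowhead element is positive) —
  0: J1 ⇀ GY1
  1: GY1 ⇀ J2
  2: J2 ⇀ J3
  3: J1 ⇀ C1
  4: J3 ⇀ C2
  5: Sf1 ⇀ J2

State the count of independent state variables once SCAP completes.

β5 →Sf1  (Sf1 fixes flow; stroke at Sf1)
β3 →J1  (C1 integral (e out))
β0 →GY1  (common-e at J1 fixed by 3)
β1 →GY1  (GY1 both-in/both-out from 0)
β2 →J2  (J2: last free bond brings effort in)
β4 →J3  (J3: last free bond brings effort in)

2  (C1, C2 all integral)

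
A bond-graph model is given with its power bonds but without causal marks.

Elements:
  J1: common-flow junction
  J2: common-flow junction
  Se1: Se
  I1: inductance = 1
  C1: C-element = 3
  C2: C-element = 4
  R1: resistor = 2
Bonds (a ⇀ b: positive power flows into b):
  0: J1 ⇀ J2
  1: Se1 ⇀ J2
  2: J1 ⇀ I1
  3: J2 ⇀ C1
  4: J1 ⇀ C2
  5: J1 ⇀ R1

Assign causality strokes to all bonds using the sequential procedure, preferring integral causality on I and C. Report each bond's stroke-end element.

b1 stroke→J2  (source Se1 imposes e)
b2 stroke→I1  (prefer integral on I1)
b0 stroke→J1  (J1 flow already set via bond 2)
b4 stroke→J1  (J1: bond 2 brought flow, rest push out)
b5 stroke→J1  (common-f at J1 fixed by 2)
b3 stroke→J2  (1-jn J2 has f-setter on 0)

#0 stroke at J1
#1 stroke at J2
#2 stroke at I1
#3 stroke at J2
#4 stroke at J1
#5 stroke at J1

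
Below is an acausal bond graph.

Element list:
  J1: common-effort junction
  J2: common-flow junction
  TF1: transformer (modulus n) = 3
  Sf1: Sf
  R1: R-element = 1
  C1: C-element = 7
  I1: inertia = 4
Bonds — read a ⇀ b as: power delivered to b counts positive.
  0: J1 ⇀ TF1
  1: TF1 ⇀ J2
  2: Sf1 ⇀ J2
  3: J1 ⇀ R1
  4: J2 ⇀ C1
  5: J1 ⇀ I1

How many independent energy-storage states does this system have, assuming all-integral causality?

β2 →Sf1  (source Sf1 imposes f)
β1 →J2  (J2: bond 2 brought flow, rest push out)
β4 →J2  (J2 flow already set via bond 2)
β0 →TF1  (TF1 one-in-one-out from 1)
β5 →I1  (I1 integral (f out))
β3 →J1  (J1 needs exactly one e-in)

2  (C1, I1 all integral)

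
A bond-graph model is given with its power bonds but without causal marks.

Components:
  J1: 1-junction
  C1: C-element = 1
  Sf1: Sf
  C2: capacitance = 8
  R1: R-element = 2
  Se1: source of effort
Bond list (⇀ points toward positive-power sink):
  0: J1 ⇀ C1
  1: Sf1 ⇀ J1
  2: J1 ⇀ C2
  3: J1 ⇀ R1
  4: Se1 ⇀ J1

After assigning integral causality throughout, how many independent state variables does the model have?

b1 |Sf1  (source Sf1 imposes f)
b4 |J1  (Se1 fixes effort; stroke away)
b0 |J1  (J1 flow already set via bond 1)
b2 |J1  (1-jn J1 has f-setter on 1)
b3 |J1  (J1: bond 1 brought flow, rest push out)

2  (C1, C2 all integral)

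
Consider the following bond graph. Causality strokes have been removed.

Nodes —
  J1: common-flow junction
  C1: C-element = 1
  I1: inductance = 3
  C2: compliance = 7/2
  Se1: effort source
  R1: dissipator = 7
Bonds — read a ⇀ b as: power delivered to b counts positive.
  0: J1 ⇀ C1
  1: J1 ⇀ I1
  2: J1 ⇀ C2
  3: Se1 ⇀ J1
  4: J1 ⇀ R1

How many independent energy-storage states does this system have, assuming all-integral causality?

#3 stroke→J1  (Se1: effort source, stroke at far end)
#0 stroke→J1  (C1: C, integral causality)
#1 stroke→I1  (prefer integral on I1)
#2 stroke→J1  (common-f at J1 fixed by 1)
#4 stroke→J1  (1-jn J1 has f-setter on 1)

3  (C1, C2, I1 all integral)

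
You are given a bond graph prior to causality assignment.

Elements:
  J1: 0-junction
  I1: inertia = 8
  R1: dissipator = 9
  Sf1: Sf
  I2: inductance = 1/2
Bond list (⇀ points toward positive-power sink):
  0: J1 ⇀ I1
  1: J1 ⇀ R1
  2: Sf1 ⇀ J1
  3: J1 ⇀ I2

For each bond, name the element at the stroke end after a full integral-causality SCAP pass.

b0 →I1
b1 →J1
b2 →Sf1
b3 →I2

#2 stroke at Sf1  (Sf1: flow source, stroke at near end)
#0 stroke at I1  (prefer integral on I1)
#3 stroke at I2  (I2 integral (f out))
#1 stroke at J1  (J1: last free bond brings effort in)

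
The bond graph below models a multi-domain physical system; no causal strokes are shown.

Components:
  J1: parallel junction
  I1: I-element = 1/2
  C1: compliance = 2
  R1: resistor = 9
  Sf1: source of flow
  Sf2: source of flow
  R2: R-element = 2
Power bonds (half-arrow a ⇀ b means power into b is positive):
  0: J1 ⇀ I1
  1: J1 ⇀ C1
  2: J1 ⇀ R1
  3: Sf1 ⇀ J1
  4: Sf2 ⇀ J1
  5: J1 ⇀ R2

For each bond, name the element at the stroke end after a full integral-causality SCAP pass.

#0 stroke→I1
#1 stroke→J1
#2 stroke→R1
#3 stroke→Sf1
#4 stroke→Sf2
#5 stroke→R2

bond 3 →Sf1  (Sf1: flow source, stroke at near end)
bond 4 →Sf2  (Sf2 fixes flow; stroke at Sf2)
bond 0 →I1  (I1: I, integral causality)
bond 1 →J1  (C1 outputs effort q/C1)
bond 2 →R1  (0-jn J1 has e-setter on 1)
bond 5 →R2  (0-jn J1 has e-setter on 1)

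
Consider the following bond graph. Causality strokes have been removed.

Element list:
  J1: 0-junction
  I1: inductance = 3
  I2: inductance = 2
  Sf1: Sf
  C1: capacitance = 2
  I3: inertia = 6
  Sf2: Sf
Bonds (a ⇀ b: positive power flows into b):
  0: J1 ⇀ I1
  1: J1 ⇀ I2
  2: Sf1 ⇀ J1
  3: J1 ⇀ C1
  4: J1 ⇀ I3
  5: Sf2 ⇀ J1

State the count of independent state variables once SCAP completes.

bond 2 stroke→Sf1  (Sf1: flow source, stroke at near end)
bond 5 stroke→Sf2  (source Sf2 imposes f)
bond 0 stroke→I1  (I1 integral (f out))
bond 1 stroke→I2  (I2 outputs flow p/I2)
bond 3 stroke→J1  (prefer integral on C1)
bond 4 stroke→I3  (J1: bond 3 brought effort, rest push out)

4  (C1, I1, I2, I3 all integral)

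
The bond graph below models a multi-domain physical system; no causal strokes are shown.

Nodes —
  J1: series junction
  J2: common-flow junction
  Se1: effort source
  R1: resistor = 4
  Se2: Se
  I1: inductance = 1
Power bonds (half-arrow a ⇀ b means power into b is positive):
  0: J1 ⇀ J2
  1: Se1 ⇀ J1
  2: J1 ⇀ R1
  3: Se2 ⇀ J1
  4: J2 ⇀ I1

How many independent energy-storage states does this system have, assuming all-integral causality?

bond 1 stroke→J1  (Se1 (Se) sets effort on bond)
bond 3 stroke→J1  (Se2: effort source, stroke at far end)
bond 4 stroke→I1  (I1: I, integral causality)
bond 0 stroke→J2  (1-jn J2 has f-setter on 4)
bond 2 stroke→J1  (J1: bond 0 brought flow, rest push out)

1  (I1 all integral)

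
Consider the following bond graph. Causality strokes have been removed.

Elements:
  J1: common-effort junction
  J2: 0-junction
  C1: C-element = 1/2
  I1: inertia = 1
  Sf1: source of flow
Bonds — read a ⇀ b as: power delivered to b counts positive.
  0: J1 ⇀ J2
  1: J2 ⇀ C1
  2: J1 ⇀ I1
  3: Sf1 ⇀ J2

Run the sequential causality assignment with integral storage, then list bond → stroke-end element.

bond 0 stroke→J1
bond 1 stroke→J2
bond 2 stroke→I1
bond 3 stroke→Sf1

b3 →Sf1  (source Sf1 imposes f)
b1 →J2  (C1 integral (e out))
b0 →J1  (J2 effort already set via bond 1)
b2 →I1  (J1 effort already set via bond 0)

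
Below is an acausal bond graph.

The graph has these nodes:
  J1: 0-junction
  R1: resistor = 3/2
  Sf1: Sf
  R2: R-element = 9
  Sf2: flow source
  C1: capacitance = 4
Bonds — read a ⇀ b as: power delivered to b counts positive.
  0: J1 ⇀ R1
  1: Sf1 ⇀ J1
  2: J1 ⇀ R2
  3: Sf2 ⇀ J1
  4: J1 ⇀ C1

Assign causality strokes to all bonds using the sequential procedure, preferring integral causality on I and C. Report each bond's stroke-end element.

β0 |R1
β1 |Sf1
β2 |R2
β3 |Sf2
β4 |J1

β1 |Sf1  (Sf1: flow source, stroke at near end)
β3 |Sf2  (Sf2 fixes flow; stroke at Sf2)
β4 |J1  (prefer integral on C1)
β0 |R1  (J1: bond 4 brought effort, rest push out)
β2 |R2  (J1: bond 4 brought effort, rest push out)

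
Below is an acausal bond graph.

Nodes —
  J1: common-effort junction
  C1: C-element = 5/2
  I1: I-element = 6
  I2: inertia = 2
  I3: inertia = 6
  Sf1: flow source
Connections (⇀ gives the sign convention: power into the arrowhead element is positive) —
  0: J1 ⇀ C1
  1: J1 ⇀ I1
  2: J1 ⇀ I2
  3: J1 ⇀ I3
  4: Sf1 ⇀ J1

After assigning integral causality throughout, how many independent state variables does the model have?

4  (C1, I1, I2, I3 all integral)

β4 stroke→Sf1  (Sf1 fixes flow; stroke at Sf1)
β0 stroke→J1  (C1 outputs effort q/C1)
β1 stroke→I1  (common-e at J1 fixed by 0)
β2 stroke→I2  (J1: bond 0 brought effort, rest push out)
β3 stroke→I3  (J1: bond 0 brought effort, rest push out)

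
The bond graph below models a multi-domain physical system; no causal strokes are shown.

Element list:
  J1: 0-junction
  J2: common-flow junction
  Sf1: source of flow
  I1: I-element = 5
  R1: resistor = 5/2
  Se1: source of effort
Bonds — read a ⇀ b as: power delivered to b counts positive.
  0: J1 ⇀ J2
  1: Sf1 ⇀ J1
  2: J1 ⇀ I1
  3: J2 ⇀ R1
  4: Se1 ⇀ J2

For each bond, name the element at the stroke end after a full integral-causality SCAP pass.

bond 0 |J1
bond 1 |Sf1
bond 2 |I1
bond 3 |J2
bond 4 |J2

β1 |Sf1  (Sf1 fixes flow; stroke at Sf1)
β4 |J2  (Se1 fixes effort; stroke away)
β2 |I1  (I1 outputs flow p/I1)
β0 |J1  (J1 needs exactly one e-in)
β3 |J2  (J2 flow already set via bond 0)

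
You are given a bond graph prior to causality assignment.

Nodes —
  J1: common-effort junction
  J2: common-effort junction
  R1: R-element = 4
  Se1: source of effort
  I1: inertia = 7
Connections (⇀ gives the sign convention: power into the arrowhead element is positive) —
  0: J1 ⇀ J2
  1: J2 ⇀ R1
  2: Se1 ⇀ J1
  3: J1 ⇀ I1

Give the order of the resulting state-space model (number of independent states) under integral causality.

1  (I1 all integral)

#2 →J1  (Se1: effort source, stroke at far end)
#0 →J2  (J1: bond 2 brought effort, rest push out)
#3 →I1  (J1: bond 2 brought effort, rest push out)
#1 →R1  (0-jn J2 has e-setter on 0)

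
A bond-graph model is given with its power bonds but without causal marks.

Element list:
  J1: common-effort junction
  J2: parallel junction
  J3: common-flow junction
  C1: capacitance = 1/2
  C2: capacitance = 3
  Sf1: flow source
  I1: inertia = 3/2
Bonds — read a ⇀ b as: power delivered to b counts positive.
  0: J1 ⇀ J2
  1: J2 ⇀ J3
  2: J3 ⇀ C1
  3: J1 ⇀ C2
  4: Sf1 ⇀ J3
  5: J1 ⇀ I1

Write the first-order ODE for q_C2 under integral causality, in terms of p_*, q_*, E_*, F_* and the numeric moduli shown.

dq_C2/dt = -F_Sf1 - 2*p_I1/3

#4 stroke→Sf1  (Sf1: flow source, stroke at near end)
#1 stroke→J3  (J3: bond 4 brought flow, rest push out)
#2 stroke→J3  (J3: bond 4 brought flow, rest push out)
#0 stroke→J2  (J2: last free bond brings effort in)
#3 stroke→J1  (C2 outputs effort q/C2)
#5 stroke→I1  (J1: bond 3 brought effort, rest push out)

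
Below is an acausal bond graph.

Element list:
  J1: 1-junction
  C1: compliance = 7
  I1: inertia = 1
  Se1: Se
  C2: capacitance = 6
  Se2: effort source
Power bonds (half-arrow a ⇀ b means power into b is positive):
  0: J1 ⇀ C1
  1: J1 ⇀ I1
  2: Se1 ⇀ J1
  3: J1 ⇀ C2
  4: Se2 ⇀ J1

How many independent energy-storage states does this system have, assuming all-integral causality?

3  (C1, C2, I1 all integral)

β2 |J1  (Se1 (Se) sets effort on bond)
β4 |J1  (Se2 (Se) sets effort on bond)
β0 |J1  (C1: C, integral causality)
β1 |I1  (I1 integral (f out))
β3 |J1  (J1 flow already set via bond 1)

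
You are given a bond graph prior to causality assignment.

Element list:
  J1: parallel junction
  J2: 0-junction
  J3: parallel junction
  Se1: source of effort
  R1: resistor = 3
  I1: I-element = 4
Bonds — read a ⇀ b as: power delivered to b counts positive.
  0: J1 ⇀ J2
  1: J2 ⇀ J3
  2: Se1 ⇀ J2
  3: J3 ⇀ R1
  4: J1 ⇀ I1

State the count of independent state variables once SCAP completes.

bond 2 stroke at J2  (Se1 fixes effort; stroke away)
bond 0 stroke at J1  (J2 effort already set via bond 2)
bond 1 stroke at J3  (J2: bond 2 brought effort, rest push out)
bond 3 stroke at R1  (common-e at J3 fixed by 1)
bond 4 stroke at I1  (J1: bond 0 brought effort, rest push out)

1  (I1 all integral)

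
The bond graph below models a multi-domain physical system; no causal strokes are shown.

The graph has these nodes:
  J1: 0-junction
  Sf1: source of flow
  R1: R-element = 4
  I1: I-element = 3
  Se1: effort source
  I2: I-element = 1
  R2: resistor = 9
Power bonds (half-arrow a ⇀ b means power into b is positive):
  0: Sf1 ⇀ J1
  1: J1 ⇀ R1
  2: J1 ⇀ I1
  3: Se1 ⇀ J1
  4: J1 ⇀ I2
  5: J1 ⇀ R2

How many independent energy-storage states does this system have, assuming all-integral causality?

2  (I1, I2 all integral)

β0 →Sf1  (Sf1: flow source, stroke at near end)
β3 →J1  (Se1 (Se) sets effort on bond)
β1 →R1  (common-e at J1 fixed by 3)
β2 →I1  (0-jn J1 has e-setter on 3)
β4 →I2  (J1: bond 3 brought effort, rest push out)
β5 →R2  (J1 effort already set via bond 3)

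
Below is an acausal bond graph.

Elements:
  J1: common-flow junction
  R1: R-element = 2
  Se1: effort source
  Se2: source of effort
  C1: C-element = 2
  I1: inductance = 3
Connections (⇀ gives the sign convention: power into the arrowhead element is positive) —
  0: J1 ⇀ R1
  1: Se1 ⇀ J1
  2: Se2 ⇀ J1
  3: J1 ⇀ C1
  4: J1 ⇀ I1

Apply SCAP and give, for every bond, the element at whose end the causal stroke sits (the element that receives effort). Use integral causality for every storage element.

#0 |J1
#1 |J1
#2 |J1
#3 |J1
#4 |I1

bond 1 stroke at J1  (Se1: effort source, stroke at far end)
bond 2 stroke at J1  (Se2 fixes effort; stroke away)
bond 3 stroke at J1  (C1 integral (e out))
bond 4 stroke at I1  (I1 outputs flow p/I1)
bond 0 stroke at J1  (1-jn J1 has f-setter on 4)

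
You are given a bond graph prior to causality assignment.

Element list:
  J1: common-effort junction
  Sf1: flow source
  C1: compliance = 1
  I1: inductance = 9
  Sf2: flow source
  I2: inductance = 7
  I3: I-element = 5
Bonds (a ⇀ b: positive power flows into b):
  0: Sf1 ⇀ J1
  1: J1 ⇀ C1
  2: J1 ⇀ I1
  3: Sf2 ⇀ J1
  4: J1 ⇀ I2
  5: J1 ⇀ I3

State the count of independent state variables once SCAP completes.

4  (C1, I1, I2, I3 all integral)

bond 0 |Sf1  (Sf1 (Sf) sets flow on bond)
bond 3 |Sf2  (Sf2 fixes flow; stroke at Sf2)
bond 1 |J1  (C1 integral (e out))
bond 2 |I1  (common-e at J1 fixed by 1)
bond 4 |I2  (J1 effort already set via bond 1)
bond 5 |I3  (J1 effort already set via bond 1)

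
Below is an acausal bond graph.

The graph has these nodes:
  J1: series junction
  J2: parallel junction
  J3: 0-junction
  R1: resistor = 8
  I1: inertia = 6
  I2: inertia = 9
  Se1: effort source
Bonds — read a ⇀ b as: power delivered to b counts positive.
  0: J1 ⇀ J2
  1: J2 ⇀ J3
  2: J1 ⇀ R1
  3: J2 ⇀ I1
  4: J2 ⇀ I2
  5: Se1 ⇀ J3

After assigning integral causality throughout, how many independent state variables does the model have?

#5 |J3  (Se1 fixes effort; stroke away)
#1 |J2  (J3: bond 5 brought effort, rest push out)
#0 |J1  (0-jn J2 has e-setter on 1)
#3 |I1  (J2 effort already set via bond 1)
#4 |I2  (J2: bond 1 brought effort, rest push out)
#2 |R1  (closing 1-jn rule on J1)

2  (I1, I2 all integral)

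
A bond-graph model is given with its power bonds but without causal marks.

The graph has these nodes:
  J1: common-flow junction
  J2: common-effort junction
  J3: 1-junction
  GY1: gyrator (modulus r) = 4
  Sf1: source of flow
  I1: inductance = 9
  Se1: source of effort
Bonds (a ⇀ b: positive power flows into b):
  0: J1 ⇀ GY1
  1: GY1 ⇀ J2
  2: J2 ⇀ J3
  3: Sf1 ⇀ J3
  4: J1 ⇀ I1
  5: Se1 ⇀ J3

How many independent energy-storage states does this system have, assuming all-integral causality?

#3 stroke at Sf1  (source Sf1 imposes f)
#5 stroke at J3  (Se1 fixes effort; stroke away)
#2 stroke at J3  (common-f at J3 fixed by 3)
#1 stroke at J2  (J2 needs exactly one e-in)
#0 stroke at J1  (GY GY1: same side as bond 1)
#4 stroke at I1  (J1 needs exactly one f-in)

1  (I1 all integral)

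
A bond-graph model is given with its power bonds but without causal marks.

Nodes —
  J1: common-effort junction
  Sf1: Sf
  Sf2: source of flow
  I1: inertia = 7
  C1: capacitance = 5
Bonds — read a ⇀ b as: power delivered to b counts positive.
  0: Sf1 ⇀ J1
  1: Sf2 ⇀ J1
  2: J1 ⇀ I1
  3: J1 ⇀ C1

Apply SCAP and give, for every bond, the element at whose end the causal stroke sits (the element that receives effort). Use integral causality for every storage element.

b0 |Sf1
b1 |Sf2
b2 |I1
b3 |J1

β0 |Sf1  (Sf1 fixes flow; stroke at Sf1)
β1 |Sf2  (Sf2 (Sf) sets flow on bond)
β2 |I1  (prefer integral on I1)
β3 |J1  (closing 0-jn rule on J1)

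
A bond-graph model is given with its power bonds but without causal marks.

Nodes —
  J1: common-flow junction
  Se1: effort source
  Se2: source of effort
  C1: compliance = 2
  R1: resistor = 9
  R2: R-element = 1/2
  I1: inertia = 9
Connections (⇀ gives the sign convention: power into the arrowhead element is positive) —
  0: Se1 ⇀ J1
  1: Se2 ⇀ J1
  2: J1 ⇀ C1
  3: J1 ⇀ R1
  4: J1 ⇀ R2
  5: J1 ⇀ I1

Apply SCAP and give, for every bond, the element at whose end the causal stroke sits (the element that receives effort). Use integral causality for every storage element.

bond 0 |J1
bond 1 |J1
bond 2 |J1
bond 3 |J1
bond 4 |J1
bond 5 |I1

#0 stroke→J1  (source Se1 imposes e)
#1 stroke→J1  (Se2 fixes effort; stroke away)
#2 stroke→J1  (C1 outputs effort q/C1)
#5 stroke→I1  (I1 integral (f out))
#3 stroke→J1  (J1: bond 5 brought flow, rest push out)
#4 stroke→J1  (common-f at J1 fixed by 5)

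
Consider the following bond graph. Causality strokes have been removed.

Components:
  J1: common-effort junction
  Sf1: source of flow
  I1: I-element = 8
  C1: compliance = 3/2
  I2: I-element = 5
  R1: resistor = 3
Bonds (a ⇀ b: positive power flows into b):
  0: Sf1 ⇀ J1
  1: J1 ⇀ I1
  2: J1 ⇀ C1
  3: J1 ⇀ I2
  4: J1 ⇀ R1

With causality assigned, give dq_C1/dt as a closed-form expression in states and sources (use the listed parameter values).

dq_C1/dt = F_Sf1 - p_I1/8 - p_I2/5 - 2*q_C1/9

bond 0 stroke→Sf1  (Sf1: flow source, stroke at near end)
bond 1 stroke→I1  (I1 integral (f out))
bond 2 stroke→J1  (C1: C, integral causality)
bond 3 stroke→I2  (common-e at J1 fixed by 2)
bond 4 stroke→R1  (J1: bond 2 brought effort, rest push out)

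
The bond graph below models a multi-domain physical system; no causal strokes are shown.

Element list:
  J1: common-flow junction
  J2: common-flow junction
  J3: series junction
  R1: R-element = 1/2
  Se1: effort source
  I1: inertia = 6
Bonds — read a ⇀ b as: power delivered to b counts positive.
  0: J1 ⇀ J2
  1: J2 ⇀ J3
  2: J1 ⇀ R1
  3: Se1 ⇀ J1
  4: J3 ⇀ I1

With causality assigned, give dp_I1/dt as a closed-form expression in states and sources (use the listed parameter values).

dp_I1/dt = E_Se1 - p_I1/12

#3 stroke→J1  (Se1: effort source, stroke at far end)
#4 stroke→I1  (I1 outputs flow p/I1)
#1 stroke→J3  (J3: bond 4 brought flow, rest push out)
#0 stroke→J2  (1-jn J2 has f-setter on 1)
#2 stroke→J1  (1-jn J1 has f-setter on 0)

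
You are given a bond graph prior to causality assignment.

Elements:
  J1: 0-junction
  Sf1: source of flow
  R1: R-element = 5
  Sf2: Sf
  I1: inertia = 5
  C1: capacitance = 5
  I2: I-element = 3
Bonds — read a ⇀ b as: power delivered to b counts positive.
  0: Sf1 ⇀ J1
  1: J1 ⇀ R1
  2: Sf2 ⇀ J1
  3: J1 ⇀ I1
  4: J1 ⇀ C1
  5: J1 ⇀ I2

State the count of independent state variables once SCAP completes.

b0 |Sf1  (Sf1 fixes flow; stroke at Sf1)
b2 |Sf2  (Sf2 fixes flow; stroke at Sf2)
b3 |I1  (I1 integral (f out))
b4 |J1  (prefer integral on C1)
b1 |R1  (J1 effort already set via bond 4)
b5 |I2  (common-e at J1 fixed by 4)

3  (C1, I1, I2 all integral)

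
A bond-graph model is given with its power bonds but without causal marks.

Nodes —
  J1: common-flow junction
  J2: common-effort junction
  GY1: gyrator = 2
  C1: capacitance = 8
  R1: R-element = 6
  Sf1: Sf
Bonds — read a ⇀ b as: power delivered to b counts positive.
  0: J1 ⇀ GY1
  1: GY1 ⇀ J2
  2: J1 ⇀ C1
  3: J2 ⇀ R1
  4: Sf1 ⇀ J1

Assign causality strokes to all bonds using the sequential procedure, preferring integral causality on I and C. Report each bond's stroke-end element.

β0 |J1
β1 |J2
β2 |J1
β3 |R1
β4 |Sf1

bond 4 stroke→Sf1  (source Sf1 imposes f)
bond 0 stroke→J1  (1-jn J1 has f-setter on 4)
bond 2 stroke→J1  (common-f at J1 fixed by 4)
bond 1 stroke→J2  (GY1 both-in/both-out from 0)
bond 3 stroke→R1  (J2: bond 1 brought effort, rest push out)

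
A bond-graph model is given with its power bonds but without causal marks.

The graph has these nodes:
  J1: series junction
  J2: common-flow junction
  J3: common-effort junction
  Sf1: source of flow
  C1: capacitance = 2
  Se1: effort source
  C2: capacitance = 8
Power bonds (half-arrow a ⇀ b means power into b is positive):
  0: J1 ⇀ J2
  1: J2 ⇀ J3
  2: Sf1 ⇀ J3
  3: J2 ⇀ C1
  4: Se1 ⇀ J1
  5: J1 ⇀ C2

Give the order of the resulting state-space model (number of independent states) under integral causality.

bond 2 |Sf1  (Sf1 fixes flow; stroke at Sf1)
bond 4 |J1  (source Se1 imposes e)
bond 1 |J3  (closing 0-jn rule on J3)
bond 0 |J2  (common-f at J2 fixed by 1)
bond 3 |J2  (common-f at J2 fixed by 1)
bond 5 |J1  (1-jn J1 has f-setter on 0)

2  (C1, C2 all integral)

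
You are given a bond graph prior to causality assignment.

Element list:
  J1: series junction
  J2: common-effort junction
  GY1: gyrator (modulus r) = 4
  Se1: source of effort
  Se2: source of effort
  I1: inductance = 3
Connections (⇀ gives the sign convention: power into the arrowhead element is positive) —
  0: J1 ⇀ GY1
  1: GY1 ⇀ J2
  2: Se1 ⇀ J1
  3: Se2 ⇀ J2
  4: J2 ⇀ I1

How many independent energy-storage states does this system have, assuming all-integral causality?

#2 →J1  (Se1 fixes effort; stroke away)
#3 →J2  (Se2 (Se) sets effort on bond)
#0 →GY1  (J1: last free bond brings flow in)
#1 →GY1  (common-e at J2 fixed by 3)
#4 →I1  (common-e at J2 fixed by 3)

1  (I1 all integral)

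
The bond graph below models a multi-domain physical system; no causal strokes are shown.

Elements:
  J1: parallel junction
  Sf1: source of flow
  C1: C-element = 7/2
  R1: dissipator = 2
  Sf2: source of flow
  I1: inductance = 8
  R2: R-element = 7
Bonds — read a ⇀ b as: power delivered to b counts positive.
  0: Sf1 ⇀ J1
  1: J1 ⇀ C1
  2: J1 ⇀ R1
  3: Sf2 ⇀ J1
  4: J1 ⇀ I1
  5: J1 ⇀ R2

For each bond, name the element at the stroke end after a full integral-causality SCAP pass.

b0 stroke at Sf1
b1 stroke at J1
b2 stroke at R1
b3 stroke at Sf2
b4 stroke at I1
b5 stroke at R2

bond 0 stroke at Sf1  (source Sf1 imposes f)
bond 3 stroke at Sf2  (Sf2: flow source, stroke at near end)
bond 1 stroke at J1  (C1 integral (e out))
bond 2 stroke at R1  (0-jn J1 has e-setter on 1)
bond 4 stroke at I1  (0-jn J1 has e-setter on 1)
bond 5 stroke at R2  (0-jn J1 has e-setter on 1)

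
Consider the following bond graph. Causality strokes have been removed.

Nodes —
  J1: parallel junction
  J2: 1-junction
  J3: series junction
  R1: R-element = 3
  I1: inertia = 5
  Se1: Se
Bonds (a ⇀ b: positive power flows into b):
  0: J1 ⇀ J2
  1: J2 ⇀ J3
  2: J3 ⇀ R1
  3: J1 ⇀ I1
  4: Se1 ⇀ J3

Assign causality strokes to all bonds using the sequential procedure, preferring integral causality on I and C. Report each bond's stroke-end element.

β0 |J1
β1 |J2
β2 |J3
β3 |I1
β4 |J3

b4 stroke→J3  (Se1 (Se) sets effort on bond)
b3 stroke→I1  (I1 outputs flow p/I1)
b0 stroke→J1  (J1: last free bond brings effort in)
b1 stroke→J2  (1-jn J2 has f-setter on 0)
b2 stroke→J3  (J3: bond 1 brought flow, rest push out)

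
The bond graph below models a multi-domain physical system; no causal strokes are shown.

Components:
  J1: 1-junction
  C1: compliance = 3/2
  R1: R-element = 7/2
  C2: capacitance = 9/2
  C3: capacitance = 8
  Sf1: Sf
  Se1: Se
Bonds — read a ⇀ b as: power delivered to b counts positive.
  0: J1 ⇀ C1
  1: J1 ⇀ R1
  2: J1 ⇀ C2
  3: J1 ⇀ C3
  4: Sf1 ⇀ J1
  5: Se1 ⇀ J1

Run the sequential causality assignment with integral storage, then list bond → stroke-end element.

bond 4 →Sf1  (Sf1 (Sf) sets flow on bond)
bond 5 →J1  (Se1 (Se) sets effort on bond)
bond 0 →J1  (common-f at J1 fixed by 4)
bond 1 →J1  (1-jn J1 has f-setter on 4)
bond 2 →J1  (common-f at J1 fixed by 4)
bond 3 →J1  (J1: bond 4 brought flow, rest push out)

β0 |J1
β1 |J1
β2 |J1
β3 |J1
β4 |Sf1
β5 |J1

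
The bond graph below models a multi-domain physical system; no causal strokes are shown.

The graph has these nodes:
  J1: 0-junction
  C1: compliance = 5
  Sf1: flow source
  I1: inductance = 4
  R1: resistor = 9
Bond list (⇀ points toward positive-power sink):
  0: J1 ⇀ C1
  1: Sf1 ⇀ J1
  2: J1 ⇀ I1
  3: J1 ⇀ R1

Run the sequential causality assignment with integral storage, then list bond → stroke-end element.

β1 stroke at Sf1  (Sf1: flow source, stroke at near end)
β0 stroke at J1  (prefer integral on C1)
β2 stroke at I1  (0-jn J1 has e-setter on 0)
β3 stroke at R1  (J1 effort already set via bond 0)

#0 |J1
#1 |Sf1
#2 |I1
#3 |R1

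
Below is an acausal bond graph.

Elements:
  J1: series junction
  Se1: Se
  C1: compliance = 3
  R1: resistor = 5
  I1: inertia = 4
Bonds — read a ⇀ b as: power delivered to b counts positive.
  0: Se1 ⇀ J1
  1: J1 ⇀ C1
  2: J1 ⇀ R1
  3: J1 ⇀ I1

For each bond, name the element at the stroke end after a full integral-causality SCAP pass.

bond 0 →J1  (Se1: effort source, stroke at far end)
bond 1 →J1  (C1 integral (e out))
bond 3 →I1  (I1 integral (f out))
bond 2 →J1  (J1: bond 3 brought flow, rest push out)

β0 |J1
β1 |J1
β2 |J1
β3 |I1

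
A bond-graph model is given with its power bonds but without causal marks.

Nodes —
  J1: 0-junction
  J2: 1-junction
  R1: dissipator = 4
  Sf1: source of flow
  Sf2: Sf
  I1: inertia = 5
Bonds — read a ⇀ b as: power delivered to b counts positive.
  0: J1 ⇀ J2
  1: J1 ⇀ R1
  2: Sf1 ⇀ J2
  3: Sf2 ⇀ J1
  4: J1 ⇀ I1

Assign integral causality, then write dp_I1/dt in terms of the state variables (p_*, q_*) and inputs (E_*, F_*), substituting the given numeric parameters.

dp_I1/dt = -4*F_Sf1 + 4*F_Sf2 - 4*p_I1/5

#2 stroke at Sf1  (Sf1 (Sf) sets flow on bond)
#3 stroke at Sf2  (Sf2: flow source, stroke at near end)
#0 stroke at J2  (common-f at J2 fixed by 2)
#4 stroke at I1  (I1 outputs flow p/I1)
#1 stroke at J1  (closing 0-jn rule on J1)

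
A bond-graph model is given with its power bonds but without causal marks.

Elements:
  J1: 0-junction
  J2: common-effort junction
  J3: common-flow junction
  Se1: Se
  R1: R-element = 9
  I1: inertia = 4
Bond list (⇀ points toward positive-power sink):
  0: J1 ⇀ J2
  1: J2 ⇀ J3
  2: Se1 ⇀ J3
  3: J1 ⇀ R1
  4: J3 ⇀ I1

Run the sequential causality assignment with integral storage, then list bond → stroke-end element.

#2 stroke at J3  (Se1 (Se) sets effort on bond)
#4 stroke at I1  (I1: I, integral causality)
#1 stroke at J3  (J3 flow already set via bond 4)
#0 stroke at J2  (closing 0-jn rule on J2)
#3 stroke at J1  (only one effort-in slot at J1)

#0 stroke at J2
#1 stroke at J3
#2 stroke at J3
#3 stroke at J1
#4 stroke at I1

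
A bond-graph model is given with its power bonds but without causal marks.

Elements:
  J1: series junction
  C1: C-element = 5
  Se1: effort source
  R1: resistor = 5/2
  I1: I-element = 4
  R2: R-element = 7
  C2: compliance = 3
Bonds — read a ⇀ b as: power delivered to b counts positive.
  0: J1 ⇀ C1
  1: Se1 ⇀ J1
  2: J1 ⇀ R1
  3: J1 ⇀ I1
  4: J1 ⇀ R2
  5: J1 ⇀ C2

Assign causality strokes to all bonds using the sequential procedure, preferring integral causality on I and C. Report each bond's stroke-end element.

#1 stroke→J1  (Se1: effort source, stroke at far end)
#0 stroke→J1  (C1 integral (e out))
#3 stroke→I1  (I1 integral (f out))
#2 stroke→J1  (1-jn J1 has f-setter on 3)
#4 stroke→J1  (common-f at J1 fixed by 3)
#5 stroke→J1  (1-jn J1 has f-setter on 3)

β0 →J1
β1 →J1
β2 →J1
β3 →I1
β4 →J1
β5 →J1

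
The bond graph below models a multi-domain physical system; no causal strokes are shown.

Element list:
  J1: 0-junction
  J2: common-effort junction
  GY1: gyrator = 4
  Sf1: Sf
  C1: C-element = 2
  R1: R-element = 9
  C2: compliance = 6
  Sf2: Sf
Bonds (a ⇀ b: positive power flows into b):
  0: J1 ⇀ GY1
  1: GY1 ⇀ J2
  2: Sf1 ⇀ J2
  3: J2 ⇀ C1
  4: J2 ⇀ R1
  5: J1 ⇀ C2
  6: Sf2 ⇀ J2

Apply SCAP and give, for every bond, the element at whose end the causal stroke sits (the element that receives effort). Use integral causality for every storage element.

#2 →Sf1  (Sf1 fixes flow; stroke at Sf1)
#6 →Sf2  (source Sf2 imposes f)
#3 →J2  (C1: C, integral causality)
#1 →GY1  (common-e at J2 fixed by 3)
#4 →R1  (0-jn J2 has e-setter on 3)
#0 →GY1  (GY1 both-in/both-out from 1)
#5 →J1  (J1: last free bond brings effort in)

#0 |GY1
#1 |GY1
#2 |Sf1
#3 |J2
#4 |R1
#5 |J1
#6 |Sf2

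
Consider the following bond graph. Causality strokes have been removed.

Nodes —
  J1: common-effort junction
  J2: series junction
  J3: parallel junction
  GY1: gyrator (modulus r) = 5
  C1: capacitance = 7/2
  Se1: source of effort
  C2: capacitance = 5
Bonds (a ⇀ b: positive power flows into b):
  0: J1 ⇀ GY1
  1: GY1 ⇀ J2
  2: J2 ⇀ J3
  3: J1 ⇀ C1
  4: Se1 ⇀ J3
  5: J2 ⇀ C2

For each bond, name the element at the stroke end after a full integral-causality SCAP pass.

β4 stroke at J3  (Se1: effort source, stroke at far end)
β2 stroke at J2  (J3 effort already set via bond 4)
β3 stroke at J1  (prefer integral on C1)
β0 stroke at GY1  (0-jn J1 has e-setter on 3)
β1 stroke at GY1  (GY GY1: same side as bond 0)
β5 stroke at J2  (J2 flow already set via bond 1)

β0 →GY1
β1 →GY1
β2 →J2
β3 →J1
β4 →J3
β5 →J2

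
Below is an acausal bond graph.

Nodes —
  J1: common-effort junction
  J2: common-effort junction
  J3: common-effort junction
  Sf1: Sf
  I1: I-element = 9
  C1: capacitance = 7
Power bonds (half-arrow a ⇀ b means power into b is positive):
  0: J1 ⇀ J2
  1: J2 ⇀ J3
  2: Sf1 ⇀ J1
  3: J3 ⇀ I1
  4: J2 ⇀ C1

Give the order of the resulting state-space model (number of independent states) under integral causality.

2  (C1, I1 all integral)

b2 →Sf1  (Sf1 (Sf) sets flow on bond)
b0 →J1  (J1: last free bond brings effort in)
b3 →I1  (I1: I, integral causality)
b1 →J3  (J3: last free bond brings effort in)
b4 →J2  (closing 0-jn rule on J2)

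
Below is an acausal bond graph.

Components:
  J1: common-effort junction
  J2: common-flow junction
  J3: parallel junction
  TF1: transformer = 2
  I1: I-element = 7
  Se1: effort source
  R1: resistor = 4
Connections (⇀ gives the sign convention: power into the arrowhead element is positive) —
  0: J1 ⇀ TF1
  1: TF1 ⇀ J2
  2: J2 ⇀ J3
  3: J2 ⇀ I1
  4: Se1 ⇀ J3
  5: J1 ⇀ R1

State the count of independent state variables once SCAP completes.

bond 4 →J3  (Se1: effort source, stroke at far end)
bond 2 →J2  (0-jn J3 has e-setter on 4)
bond 3 →I1  (I1 integral (f out))
bond 1 →J2  (J2 flow already set via bond 3)
bond 0 →TF1  (through TF1, causality passes straight; one stroke at TF1)
bond 5 →J1  (only one effort-in slot at J1)

1  (I1 all integral)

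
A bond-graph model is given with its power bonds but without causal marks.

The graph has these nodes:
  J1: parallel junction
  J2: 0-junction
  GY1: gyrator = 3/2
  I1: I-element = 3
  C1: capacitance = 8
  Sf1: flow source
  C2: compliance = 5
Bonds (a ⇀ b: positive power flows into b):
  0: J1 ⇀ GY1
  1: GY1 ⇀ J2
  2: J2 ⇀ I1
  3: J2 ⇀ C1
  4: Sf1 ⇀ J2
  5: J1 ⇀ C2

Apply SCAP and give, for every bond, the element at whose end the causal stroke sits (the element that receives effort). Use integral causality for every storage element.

#0 |GY1
#1 |GY1
#2 |I1
#3 |J2
#4 |Sf1
#5 |J1

bond 4 stroke→Sf1  (source Sf1 imposes f)
bond 2 stroke→I1  (prefer integral on I1)
bond 3 stroke→J2  (C1: C, integral causality)
bond 1 stroke→GY1  (J2: bond 3 brought effort, rest push out)
bond 0 stroke→GY1  (through GY1, causality inverts; strokes same side of GY1)
bond 5 stroke→J1  (only one effort-in slot at J1)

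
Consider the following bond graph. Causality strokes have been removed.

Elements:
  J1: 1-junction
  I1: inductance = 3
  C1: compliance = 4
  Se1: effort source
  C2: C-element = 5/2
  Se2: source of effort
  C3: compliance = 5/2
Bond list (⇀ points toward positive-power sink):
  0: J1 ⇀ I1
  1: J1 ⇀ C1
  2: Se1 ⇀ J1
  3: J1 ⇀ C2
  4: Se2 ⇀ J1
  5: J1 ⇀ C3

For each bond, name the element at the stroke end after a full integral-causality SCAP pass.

#0 |I1
#1 |J1
#2 |J1
#3 |J1
#4 |J1
#5 |J1

bond 2 →J1  (Se1 fixes effort; stroke away)
bond 4 →J1  (Se2 fixes effort; stroke away)
bond 0 →I1  (prefer integral on I1)
bond 1 →J1  (J1 flow already set via bond 0)
bond 3 →J1  (J1 flow already set via bond 0)
bond 5 →J1  (common-f at J1 fixed by 0)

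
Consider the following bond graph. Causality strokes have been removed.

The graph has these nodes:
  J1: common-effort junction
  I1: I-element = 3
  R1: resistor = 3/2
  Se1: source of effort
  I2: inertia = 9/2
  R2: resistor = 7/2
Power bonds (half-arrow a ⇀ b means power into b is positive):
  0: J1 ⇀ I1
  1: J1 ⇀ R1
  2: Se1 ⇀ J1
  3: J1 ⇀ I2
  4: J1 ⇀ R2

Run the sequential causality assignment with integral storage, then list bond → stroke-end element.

bond 2 |J1  (source Se1 imposes e)
bond 0 |I1  (0-jn J1 has e-setter on 2)
bond 1 |R1  (0-jn J1 has e-setter on 2)
bond 3 |I2  (common-e at J1 fixed by 2)
bond 4 |R2  (J1 effort already set via bond 2)

bond 0 →I1
bond 1 →R1
bond 2 →J1
bond 3 →I2
bond 4 →R2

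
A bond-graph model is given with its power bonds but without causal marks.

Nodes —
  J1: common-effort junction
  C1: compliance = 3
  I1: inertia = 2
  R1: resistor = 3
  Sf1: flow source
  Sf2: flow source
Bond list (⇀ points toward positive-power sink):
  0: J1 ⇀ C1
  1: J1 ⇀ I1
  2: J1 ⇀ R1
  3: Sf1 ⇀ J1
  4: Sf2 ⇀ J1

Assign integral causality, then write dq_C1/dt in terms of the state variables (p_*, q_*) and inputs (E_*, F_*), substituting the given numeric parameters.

dq_C1/dt = F_Sf1 + F_Sf2 - p_I1/2 - q_C1/9

#3 stroke at Sf1  (Sf1: flow source, stroke at near end)
#4 stroke at Sf2  (Sf2: flow source, stroke at near end)
#0 stroke at J1  (C1 outputs effort q/C1)
#1 stroke at I1  (J1: bond 0 brought effort, rest push out)
#2 stroke at R1  (0-jn J1 has e-setter on 0)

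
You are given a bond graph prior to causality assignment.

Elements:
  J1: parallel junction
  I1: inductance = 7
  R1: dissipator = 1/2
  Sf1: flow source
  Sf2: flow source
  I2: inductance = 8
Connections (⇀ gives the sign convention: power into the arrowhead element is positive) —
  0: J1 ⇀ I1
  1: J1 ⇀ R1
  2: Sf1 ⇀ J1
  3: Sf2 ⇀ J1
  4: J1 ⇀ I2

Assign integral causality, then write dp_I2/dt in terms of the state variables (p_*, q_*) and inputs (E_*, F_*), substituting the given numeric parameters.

#2 stroke at Sf1  (source Sf1 imposes f)
#3 stroke at Sf2  (Sf2 fixes flow; stroke at Sf2)
#0 stroke at I1  (I1: I, integral causality)
#4 stroke at I2  (I2: I, integral causality)
#1 stroke at J1  (closing 0-jn rule on J1)

dp_I2/dt = F_Sf1/2 + F_Sf2/2 - p_I1/14 - p_I2/16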